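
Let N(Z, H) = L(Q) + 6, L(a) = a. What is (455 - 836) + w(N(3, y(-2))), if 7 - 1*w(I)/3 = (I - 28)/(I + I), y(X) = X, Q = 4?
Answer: -3573/10 ≈ -357.30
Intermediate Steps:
N(Z, H) = 10 (N(Z, H) = 4 + 6 = 10)
w(I) = 21 - 3*(-28 + I)/(2*I) (w(I) = 21 - 3*(I - 28)/(I + I) = 21 - 3*(-28 + I)/(2*I))
(455 - 836) + w(N(3, y(-2))) = (455 - 836) + (39/2 + 42/10) = -381 + (39/2 + 42*(⅒)) = -381 + (39/2 + 21/5) = -381 + 237/10 = -3573/10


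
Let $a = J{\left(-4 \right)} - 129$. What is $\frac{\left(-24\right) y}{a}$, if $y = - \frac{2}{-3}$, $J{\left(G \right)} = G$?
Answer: $\frac{16}{133} \approx 0.1203$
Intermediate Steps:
$y = \frac{2}{3}$ ($y = \left(-2\right) \left(- \frac{1}{3}\right) = \frac{2}{3} \approx 0.66667$)
$a = -133$ ($a = -4 - 129 = -133$)
$\frac{\left(-24\right) y}{a} = \frac{\left(-24\right) \frac{2}{3}}{-133} = \left(- \frac{1}{133}\right) \left(-16\right) = \frac{16}{133}$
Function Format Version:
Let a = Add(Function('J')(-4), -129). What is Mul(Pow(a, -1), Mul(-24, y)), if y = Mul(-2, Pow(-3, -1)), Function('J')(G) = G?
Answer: Rational(16, 133) ≈ 0.12030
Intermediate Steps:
y = Rational(2, 3) (y = Mul(-2, Rational(-1, 3)) = Rational(2, 3) ≈ 0.66667)
a = -133 (a = Add(-4, -129) = -133)
Mul(Pow(a, -1), Mul(-24, y)) = Mul(Pow(-133, -1), Mul(-24, Rational(2, 3))) = Mul(Rational(-1, 133), -16) = Rational(16, 133)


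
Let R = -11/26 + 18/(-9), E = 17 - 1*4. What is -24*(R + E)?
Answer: -3300/13 ≈ -253.85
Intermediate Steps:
E = 13 (E = 17 - 4 = 13)
R = -63/26 (R = -11*1/26 + 18*(-⅑) = -11/26 - 2 = -63/26 ≈ -2.4231)
-24*(R + E) = -24*(-63/26 + 13) = -24*275/26 = -3300/13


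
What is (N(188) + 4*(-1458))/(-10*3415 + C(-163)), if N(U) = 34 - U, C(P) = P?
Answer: 5986/34313 ≈ 0.17445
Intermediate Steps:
(N(188) + 4*(-1458))/(-10*3415 + C(-163)) = ((34 - 1*188) + 4*(-1458))/(-10*3415 - 163) = ((34 - 188) - 5832)/(-34150 - 163) = (-154 - 5832)/(-34313) = -5986*(-1/34313) = 5986/34313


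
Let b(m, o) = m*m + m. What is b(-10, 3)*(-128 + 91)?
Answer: -3330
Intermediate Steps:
b(m, o) = m + m**2 (b(m, o) = m**2 + m = m + m**2)
b(-10, 3)*(-128 + 91) = (-10*(1 - 10))*(-128 + 91) = -10*(-9)*(-37) = 90*(-37) = -3330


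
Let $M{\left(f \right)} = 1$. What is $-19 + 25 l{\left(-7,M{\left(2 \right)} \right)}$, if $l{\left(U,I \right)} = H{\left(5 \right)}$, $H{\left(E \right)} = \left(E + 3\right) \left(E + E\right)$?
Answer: $1981$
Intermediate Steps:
$H{\left(E \right)} = 2 E \left(3 + E\right)$ ($H{\left(E \right)} = \left(3 + E\right) 2 E = 2 E \left(3 + E\right)$)
$l{\left(U,I \right)} = 80$ ($l{\left(U,I \right)} = 2 \cdot 5 \left(3 + 5\right) = 2 \cdot 5 \cdot 8 = 80$)
$-19 + 25 l{\left(-7,M{\left(2 \right)} \right)} = -19 + 25 \cdot 80 = -19 + 2000 = 1981$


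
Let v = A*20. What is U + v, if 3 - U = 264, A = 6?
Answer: -141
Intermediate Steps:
v = 120 (v = 6*20 = 120)
U = -261 (U = 3 - 1*264 = 3 - 264 = -261)
U + v = -261 + 120 = -141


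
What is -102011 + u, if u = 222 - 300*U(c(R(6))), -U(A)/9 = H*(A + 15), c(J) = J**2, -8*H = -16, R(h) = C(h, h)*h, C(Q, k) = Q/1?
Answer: 6977611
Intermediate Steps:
C(Q, k) = Q (C(Q, k) = Q*1 = Q)
R(h) = h**2 (R(h) = h*h = h**2)
H = 2 (H = -1/8*(-16) = 2)
U(A) = -270 - 18*A (U(A) = -18*(A + 15) = -18*(15 + A) = -9*(30 + 2*A) = -270 - 18*A)
u = 7079622 (u = 222 - 300*(-270 - 18*(6**2)**2) = 222 - 300*(-270 - 18*36**2) = 222 - 300*(-270 - 18*1296) = 222 - 300*(-270 - 23328) = 222 - 300*(-23598) = 222 + 7079400 = 7079622)
-102011 + u = -102011 + 7079622 = 6977611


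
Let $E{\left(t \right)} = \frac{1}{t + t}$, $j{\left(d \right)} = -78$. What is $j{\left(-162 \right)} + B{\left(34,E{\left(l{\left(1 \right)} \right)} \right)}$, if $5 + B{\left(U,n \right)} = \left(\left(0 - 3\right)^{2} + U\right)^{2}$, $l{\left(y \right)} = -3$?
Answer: $1766$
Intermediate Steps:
$E{\left(t \right)} = \frac{1}{2 t}$
$B{\left(U,n \right)} = -5 + \left(9 + U\right)^{2}$ ($B{\left(U,n \right)} = -5 + \left(\left(0 - 3\right)^{2} + U\right)^{2} = -5 + \left(\left(-3\right)^{2} + U\right)^{2} = -5 + \left(9 + U\right)^{2}$)
$j{\left(-162 \right)} + B{\left(34,E{\left(l{\left(1 \right)} \right)} \right)} = -78 - \left(5 - \left(9 + 34\right)^{2}\right) = -78 - \left(5 - 43^{2}\right) = -78 + \left(-5 + 1849\right) = -78 + 1844 = 1766$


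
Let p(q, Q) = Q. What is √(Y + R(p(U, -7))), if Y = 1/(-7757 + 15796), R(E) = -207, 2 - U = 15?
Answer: 2*I*√3344368702/8039 ≈ 14.387*I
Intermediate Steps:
U = -13 (U = 2 - 1*15 = 2 - 15 = -13)
Y = 1/8039 ≈ 0.00012439
√(Y + R(p(U, -7))) = √(1/8039 - 207) = √(-1664072/8039) = 2*I*√3344368702/8039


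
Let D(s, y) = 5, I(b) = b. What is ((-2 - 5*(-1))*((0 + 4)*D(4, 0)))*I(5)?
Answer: 300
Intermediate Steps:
((-2 - 5*(-1))*((0 + 4)*D(4, 0)))*I(5) = ((-2 - 5*(-1))*((0 + 4)*5))*5 = ((-2 + 5)*(4*5))*5 = (3*20)*5 = 60*5 = 300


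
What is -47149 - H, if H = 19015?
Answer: -66164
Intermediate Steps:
-47149 - H = -47149 - 1*19015 = -47149 - 19015 = -66164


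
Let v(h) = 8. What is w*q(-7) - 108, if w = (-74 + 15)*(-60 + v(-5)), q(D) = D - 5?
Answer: -36924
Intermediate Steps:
q(D) = -5 + D
w = 3068 (w = (-74 + 15)*(-60 + 8) = -59*(-52) = 3068)
w*q(-7) - 108 = 3068*(-5 - 7) - 108 = 3068*(-12) - 108 = -36816 - 108 = -36924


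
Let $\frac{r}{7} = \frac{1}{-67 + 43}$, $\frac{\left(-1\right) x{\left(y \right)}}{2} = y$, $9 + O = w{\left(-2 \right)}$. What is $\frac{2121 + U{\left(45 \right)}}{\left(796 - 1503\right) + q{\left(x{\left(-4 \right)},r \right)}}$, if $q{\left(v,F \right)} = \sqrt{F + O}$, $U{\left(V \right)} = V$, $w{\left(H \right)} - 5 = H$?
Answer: $- \frac{36752688}{11996527} - \frac{4332 i \sqrt{906}}{11996527} \approx -3.0636 - 0.010869 i$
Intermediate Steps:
$w{\left(H \right)} = 5 + H$
$O = -6$ ($O = -9 + \left(5 - 2\right) = -9 + 3 = -6$)
$x{\left(y \right)} = - 2 y$
$r = - \frac{7}{24}$ ($r = \frac{7}{-67 + 43} = \frac{7}{-24} = 7 \left(- \frac{1}{24}\right) = - \frac{7}{24} \approx -0.29167$)
$q{\left(v,F \right)} = \sqrt{-6 + F}$ ($q{\left(v,F \right)} = \sqrt{F - 6} = \sqrt{-6 + F}$)
$\frac{2121 + U{\left(45 \right)}}{\left(796 - 1503\right) + q{\left(x{\left(-4 \right)},r \right)}} = \frac{2121 + 45}{\left(796 - 1503\right) + \sqrt{-6 - \frac{7}{24}}} = \frac{2166}{\left(796 - 1503\right) + \sqrt{- \frac{151}{24}}} = \frac{2166}{-707 + \frac{i \sqrt{906}}{12}}$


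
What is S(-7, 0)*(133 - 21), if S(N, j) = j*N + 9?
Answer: 1008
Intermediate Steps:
S(N, j) = 9 + N*j (S(N, j) = N*j + 9 = 9 + N*j)
S(-7, 0)*(133 - 21) = (9 - 7*0)*(133 - 21) = (9 + 0)*112 = 9*112 = 1008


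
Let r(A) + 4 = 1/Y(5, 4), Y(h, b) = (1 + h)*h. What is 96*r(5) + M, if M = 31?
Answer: -1749/5 ≈ -349.80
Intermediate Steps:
Y(h, b) = h*(1 + h)
r(A) = -119/30 (r(A) = -4 + 1/(5*(1 + 5)) = -4 + 1/(5*6) = -4 + 1/30 = -119/30)
96*r(5) + M = 96*(-119/30) + 31 = -1904/5 + 31 = -1749/5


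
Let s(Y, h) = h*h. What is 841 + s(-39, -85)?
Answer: 8066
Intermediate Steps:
s(Y, h) = h**2
841 + s(-39, -85) = 841 + (-85)**2 = 841 + 7225 = 8066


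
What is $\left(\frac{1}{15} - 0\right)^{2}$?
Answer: $\frac{1}{225} \approx 0.0044444$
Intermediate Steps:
$\left(\frac{1}{15} - 0\right)^{2} = \left(\frac{1}{15} + 0\right)^{2} = \left(\frac{1}{15}\right)^{2} = \frac{1}{225}$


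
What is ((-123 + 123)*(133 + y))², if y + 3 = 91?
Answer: 0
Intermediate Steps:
y = 88 (y = -3 + 91 = 88)
((-123 + 123)*(133 + y))² = ((-123 + 123)*(133 + 88))² = (0*221)² = 0² = 0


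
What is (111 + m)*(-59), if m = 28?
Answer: -8201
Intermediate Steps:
(111 + m)*(-59) = (111 + 28)*(-59) = 139*(-59) = -8201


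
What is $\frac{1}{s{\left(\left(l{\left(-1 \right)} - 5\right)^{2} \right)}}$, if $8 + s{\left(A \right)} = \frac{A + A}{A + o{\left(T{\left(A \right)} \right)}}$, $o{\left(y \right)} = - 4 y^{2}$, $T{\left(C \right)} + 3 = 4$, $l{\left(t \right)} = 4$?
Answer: $- \frac{3}{26} \approx -0.11538$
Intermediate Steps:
$T{\left(C \right)} = 1$ ($T{\left(C \right)} = -3 + 4 = 1$)
$s{\left(A \right)} = -8 + \frac{2 A}{-4 + A}$ ($s{\left(A \right)} = -8 + \frac{A + A}{A - 4 \cdot 1^{2}} = -8 + \frac{2 A}{A - 4} = -8 + \frac{2 A}{-4 + A}$)
$\frac{1}{s{\left(\left(l{\left(-1 \right)} - 5\right)^{2} \right)}} = \frac{1}{2 \frac{1}{-4 + \left(4 - 5\right)^{2}} \left(16 - 3 \left(4 - 5\right)^{2}\right)} = \frac{1}{2 \frac{1}{-4 + \left(-1\right)^{2}} \left(16 - 3 \left(-1\right)^{2}\right)} = \frac{1}{2 \frac{1}{-4 + 1} \left(16 - 3\right)} = \frac{1}{2 \frac{1}{-3} \left(16 - 3\right)} = \frac{1}{2 \left(- \frac{1}{3}\right) 13} = \frac{1}{- \frac{26}{3}} = - \frac{3}{26}$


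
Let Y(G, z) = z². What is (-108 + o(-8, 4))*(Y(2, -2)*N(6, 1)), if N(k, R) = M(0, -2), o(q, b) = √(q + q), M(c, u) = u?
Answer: 864 - 32*I ≈ 864.0 - 32.0*I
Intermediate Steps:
o(q, b) = √2*√q (o(q, b) = √(2*q) = √2*√q)
N(k, R) = -2
(-108 + o(-8, 4))*(Y(2, -2)*N(6, 1)) = (-108 + √2*√(-8))*((-2)²*(-2)) = (-108 + √2*(2*I*√2))*(4*(-2)) = (-108 + 4*I)*(-8) = 864 - 32*I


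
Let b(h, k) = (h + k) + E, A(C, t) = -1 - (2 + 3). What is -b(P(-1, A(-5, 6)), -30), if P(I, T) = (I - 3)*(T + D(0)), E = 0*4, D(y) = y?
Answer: 6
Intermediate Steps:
E = 0
A(C, t) = -6 (A(C, t) = -1 - 1*5 = -1 - 5 = -6)
P(I, T) = T*(-3 + I) (P(I, T) = (I - 3)*(T + 0) = (-3 + I)*T = T*(-3 + I))
b(h, k) = h + k (b(h, k) = (h + k) + 0 = h + k)
-b(P(-1, A(-5, 6)), -30) = -(-6*(-3 - 1) - 30) = -(-6*(-4) - 30) = -(24 - 30) = -1*(-6) = 6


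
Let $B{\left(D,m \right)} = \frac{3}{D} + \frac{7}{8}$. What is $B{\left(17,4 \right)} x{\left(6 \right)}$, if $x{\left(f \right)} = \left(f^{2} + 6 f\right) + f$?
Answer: $\frac{5577}{68} \approx 82.015$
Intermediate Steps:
$B{\left(D,m \right)} = \frac{7}{8} + \frac{3}{D}$ ($B{\left(D,m \right)} = \frac{3}{D} + 7 \cdot \frac{1}{8} = \frac{3}{D} + \frac{7}{8} = \frac{7}{8} + \frac{3}{D}$)
$x{\left(f \right)} = f^{2} + 7 f$
$B{\left(17,4 \right)} x{\left(6 \right)} = \left(\frac{7}{8} + \frac{3}{17}\right) 6 \left(7 + 6\right) = \left(\frac{7}{8} + 3 \cdot \frac{1}{17}\right) 6 \cdot 13 = \left(\frac{7}{8} + \frac{3}{17}\right) 78 = \frac{143}{136} \cdot 78 = \frac{5577}{68}$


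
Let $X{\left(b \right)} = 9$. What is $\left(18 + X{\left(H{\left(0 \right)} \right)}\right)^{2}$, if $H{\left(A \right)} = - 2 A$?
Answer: $729$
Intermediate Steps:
$\left(18 + X{\left(H{\left(0 \right)} \right)}\right)^{2} = \left(18 + 9\right)^{2} = 27^{2} = 729$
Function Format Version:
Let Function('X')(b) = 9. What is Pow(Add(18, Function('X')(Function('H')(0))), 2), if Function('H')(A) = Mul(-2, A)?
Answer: 729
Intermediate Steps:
Pow(Add(18, Function('X')(Function('H')(0))), 2) = Pow(Add(18, 9), 2) = Pow(27, 2) = 729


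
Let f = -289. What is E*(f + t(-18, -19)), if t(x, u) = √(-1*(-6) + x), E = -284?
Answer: 82076 - 568*I*√3 ≈ 82076.0 - 983.8*I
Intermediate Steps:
t(x, u) = √(6 + x)
E*(f + t(-18, -19)) = -284*(-289 + √(6 - 18)) = -284*(-289 + √(-12)) = -284*(-289 + 2*I*√3) = 82076 - 568*I*√3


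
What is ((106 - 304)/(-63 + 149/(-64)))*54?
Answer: 684288/4181 ≈ 163.67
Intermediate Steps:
((106 - 304)/(-63 + 149/(-64)))*54 = -198/(-63 + 149*(-1/64))*54 = -198/(-63 - 149/64)*54 = -198/(-4181/64)*54 = -198*(-64/4181)*54 = (12672/4181)*54 = 684288/4181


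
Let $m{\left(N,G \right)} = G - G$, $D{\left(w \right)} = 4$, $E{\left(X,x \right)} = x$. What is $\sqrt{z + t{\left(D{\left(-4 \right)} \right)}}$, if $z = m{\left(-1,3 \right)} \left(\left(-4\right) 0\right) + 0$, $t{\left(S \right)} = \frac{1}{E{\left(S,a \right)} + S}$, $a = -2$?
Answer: $\frac{\sqrt{2}}{2} \approx 0.70711$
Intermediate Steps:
$m{\left(N,G \right)} = 0$
$t{\left(S \right)} = \frac{1}{-2 + S}$
$z = 0$ ($z = 0 \left(\left(-4\right) 0\right) + 0 = 0 \cdot 0 + 0 = 0 + 0 = 0$)
$\sqrt{z + t{\left(D{\left(-4 \right)} \right)}} = \sqrt{0 + \frac{1}{-2 + 4}} = \sqrt{0 + \frac{1}{2}} = \sqrt{\frac{1}{2}} = \frac{\sqrt{2}}{2}$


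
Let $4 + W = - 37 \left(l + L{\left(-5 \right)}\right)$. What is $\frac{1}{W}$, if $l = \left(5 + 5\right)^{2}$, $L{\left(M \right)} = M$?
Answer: $- \frac{1}{3519} \approx -0.00028417$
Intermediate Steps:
$l = 100$ ($l = 10^{2} = 100$)
$W = -3519$ ($W = -4 - 37 \left(100 - 5\right) = -4 - 3515 = -3519$)
$\frac{1}{W} = \frac{1}{-3519} = - \frac{1}{3519}$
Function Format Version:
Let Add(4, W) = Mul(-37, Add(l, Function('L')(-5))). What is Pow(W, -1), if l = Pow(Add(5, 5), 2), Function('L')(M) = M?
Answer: Rational(-1, 3519) ≈ -0.00028417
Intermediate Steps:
l = 100 (l = Pow(10, 2) = 100)
W = -3519 (W = Add(-4, Mul(-37, Add(100, -5))) = Add(-4, Mul(-37, 95)) = Add(-4, -3515) = -3519)
Pow(W, -1) = Pow(-3519, -1) = Rational(-1, 3519)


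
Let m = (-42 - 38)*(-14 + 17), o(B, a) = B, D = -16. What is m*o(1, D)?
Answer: -240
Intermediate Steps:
m = -240 (m = -80*3 = -240)
m*o(1, D) = -240*1 = -240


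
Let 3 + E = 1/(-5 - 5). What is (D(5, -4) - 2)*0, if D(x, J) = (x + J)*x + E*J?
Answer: 0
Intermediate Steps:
E = -31/10 (E = -3 + 1/(-5 - 5) = -3 + 1/(-10) = -3 - ⅒ = -31/10 ≈ -3.1000)
D(x, J) = -31*J/10 + x*(J + x) (D(x, J) = (x + J)*x - 31*J/10 = (J + x)*x - 31*J/10 = x*(J + x) - 31*J/10 = -31*J/10 + x*(J + x))
(D(5, -4) - 2)*0 = ((5² - 31/10*(-4) - 4*5) - 2)*0 = ((25 + 62/5 - 20) - 2)*0 = (87/5 - 2)*0 = (77/5)*0 = 0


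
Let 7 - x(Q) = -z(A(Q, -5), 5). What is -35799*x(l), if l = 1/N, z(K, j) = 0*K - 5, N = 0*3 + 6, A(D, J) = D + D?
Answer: -71598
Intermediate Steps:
A(D, J) = 2*D
N = 6 (N = 0 + 6 = 6)
z(K, j) = -5 (z(K, j) = 0 - 5 = -5)
l = ⅙ (l = 1/6 = ⅙ ≈ 0.16667)
x(Q) = 2 (x(Q) = 7 - (-1)*(-5) = 7 - 1*5 = 7 - 5 = 2)
-35799*x(l) = -35799*2 = -71598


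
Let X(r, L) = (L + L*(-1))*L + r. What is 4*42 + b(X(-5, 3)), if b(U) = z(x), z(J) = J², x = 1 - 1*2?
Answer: 169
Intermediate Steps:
X(r, L) = r (X(r, L) = (L - L)*L + r = 0*L + r = 0 + r = r)
x = -1 (x = 1 - 2 = -1)
b(U) = 1 (b(U) = (-1)² = 1)
4*42 + b(X(-5, 3)) = 4*42 + 1 = 168 + 1 = 169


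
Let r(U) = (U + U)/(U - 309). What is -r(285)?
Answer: 95/4 ≈ 23.750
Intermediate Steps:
r(U) = 2*U/(-309 + U) (r(U) = (2*U)/(-309 + U) = 2*U/(-309 + U))
-r(285) = -2*285/(-309 + 285) = -2*285/(-24) = -2*285*(-1)/24 = -1*(-95/4) = 95/4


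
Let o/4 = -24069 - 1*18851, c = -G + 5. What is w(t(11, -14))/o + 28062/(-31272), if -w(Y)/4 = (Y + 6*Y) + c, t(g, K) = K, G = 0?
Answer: -50305389/55924760 ≈ -0.89952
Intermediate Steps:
c = 5 (c = -1*0 + 5 = 0 + 5 = 5)
w(Y) = -20 - 28*Y (w(Y) = -4*((Y + 6*Y) + 5) = -4*(7*Y + 5) = -4*(5 + 7*Y) = -20 - 28*Y)
o = -171680 (o = 4*(-24069 - 1*18851) = 4*(-24069 - 18851) = 4*(-42920) = -171680)
w(t(11, -14))/o + 28062/(-31272) = (-20 - 28*(-14))/(-171680) + 28062/(-31272) = (-20 + 392)*(-1/171680) + 28062*(-1/31272) = 372*(-1/171680) - 4677/5212 = -93/42920 - 4677/5212 = -50305389/55924760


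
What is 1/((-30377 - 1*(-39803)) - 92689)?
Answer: -1/83263 ≈ -1.2010e-5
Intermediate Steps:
1/((-30377 - 1*(-39803)) - 92689) = 1/((-30377 + 39803) - 92689) = 1/(9426 - 92689) = 1/(-83263) = -1/83263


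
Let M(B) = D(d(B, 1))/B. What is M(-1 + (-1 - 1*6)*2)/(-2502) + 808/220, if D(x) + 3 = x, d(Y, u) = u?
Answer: 151619/41283 ≈ 3.6727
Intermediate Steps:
D(x) = -3 + x
M(B) = -2/B (M(B) = (-3 + 1)/B = -2/B)
M(-1 + (-1 - 1*6)*2)/(-2502) + 808/220 = -2/(-1 + (-1 - 1*6)*2)/(-2502) + 808/220 = -2/(-1 + (-1 - 6)*2)*(-1/2502) + 808*(1/220) = -2/(-1 - 7*2)*(-1/2502) + 202/55 = -2/(-1 - 14)*(-1/2502) + 202/55 = -2/(-15)*(-1/2502) + 202/55 = -2*(-1/15)*(-1/2502) + 202/55 = (2/15)*(-1/2502) + 202/55 = -1/18765 + 202/55 = 151619/41283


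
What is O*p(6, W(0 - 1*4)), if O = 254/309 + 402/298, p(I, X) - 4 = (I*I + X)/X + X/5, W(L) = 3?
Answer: 1759208/46041 ≈ 38.210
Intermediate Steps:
p(I, X) = 4 + X/5 + (X + I²)/X (p(I, X) = 4 + ((I*I + X)/X + X/5) = 4 + ((I² + X)/X + X*(⅕)) = 4 + ((X + I²)/X + X/5) = 4 + (X/5 + (X + I²)/X) = 4 + X/5 + (X + I²)/X)
O = 99955/46041 (O = 254*(1/309) + 402*(1/298) = 254/309 + 201/149 = 99955/46041 ≈ 2.1710)
O*p(6, W(0 - 1*4)) = 99955*(5 + (⅕)*3 + 6²/3)/46041 = 99955*(5 + ⅗ + 36*(⅓))/46041 = 99955*(5 + ⅗ + 12)/46041 = (99955/46041)*(88/5) = 1759208/46041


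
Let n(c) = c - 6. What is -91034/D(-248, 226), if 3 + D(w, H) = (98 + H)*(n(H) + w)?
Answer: 91034/9075 ≈ 10.031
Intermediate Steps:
n(c) = -6 + c
D(w, H) = -3 + (98 + H)*(-6 + H + w) (D(w, H) = -3 + (98 + H)*((-6 + H) + w) = -3 + (98 + H)*(-6 + H + w))
-91034/D(-248, 226) = -91034/(-591 + 226**2 + 92*226 + 98*(-248) + 226*(-248)) = -91034/(-591 + 51076 + 20792 - 24304 - 56048) = -91034/(-9075) = -91034*(-1/9075) = 91034/9075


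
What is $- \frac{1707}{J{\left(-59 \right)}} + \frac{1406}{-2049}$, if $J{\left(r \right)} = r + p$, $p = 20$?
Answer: $\frac{1147603}{26637} \approx 43.083$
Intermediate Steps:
$J{\left(r \right)} = 20 + r$ ($J{\left(r \right)} = r + 20 = 20 + r$)
$- \frac{1707}{J{\left(-59 \right)}} + \frac{1406}{-2049} = - \frac{1707}{20 - 59} + \frac{1406}{-2049} = - \frac{1707}{-39} + 1406 \left(- \frac{1}{2049}\right) = \left(-1707\right) \left(- \frac{1}{39}\right) - \frac{1406}{2049} = \frac{569}{13} - \frac{1406}{2049} = \frac{1147603}{26637}$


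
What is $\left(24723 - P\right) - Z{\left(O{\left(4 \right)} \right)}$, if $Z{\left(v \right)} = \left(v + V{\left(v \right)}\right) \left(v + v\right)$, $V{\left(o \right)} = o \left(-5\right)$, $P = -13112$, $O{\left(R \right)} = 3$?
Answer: $37907$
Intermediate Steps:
$V{\left(o \right)} = - 5 o$
$Z{\left(v \right)} = - 8 v^{2}$ ($Z{\left(v \right)} = \left(v - 5 v\right) \left(v + v\right) = - 4 v 2 v = - 8 v^{2}$)
$\left(24723 - P\right) - Z{\left(O{\left(4 \right)} \right)} = \left(24723 - -13112\right) - - 8 \cdot 3^{2} = \left(24723 + 13112\right) - \left(-8\right) 9 = 37835 - -72 = 37835 + 72 = 37907$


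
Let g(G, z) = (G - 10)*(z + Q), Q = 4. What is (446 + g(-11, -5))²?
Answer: 218089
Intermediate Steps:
g(G, z) = (-10 + G)*(4 + z) (g(G, z) = (G - 10)*(z + 4) = (-10 + G)*(4 + z))
(446 + g(-11, -5))² = (446 + (-40 - 10*(-5) + 4*(-11) - 11*(-5)))² = (446 + (-40 + 50 - 44 + 55))² = (446 + 21)² = 467² = 218089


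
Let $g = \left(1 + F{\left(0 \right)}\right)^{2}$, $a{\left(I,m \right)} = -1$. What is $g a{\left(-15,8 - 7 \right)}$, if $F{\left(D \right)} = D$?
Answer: $-1$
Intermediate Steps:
$g = 1$ ($g = \left(1 + 0\right)^{2} = 1^{2} = 1$)
$g a{\left(-15,8 - 7 \right)} = 1 \left(-1\right) = -1$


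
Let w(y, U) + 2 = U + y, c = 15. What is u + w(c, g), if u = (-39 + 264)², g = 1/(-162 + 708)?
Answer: 27648349/546 ≈ 50638.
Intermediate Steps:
g = 1/546 ≈ 0.0018315
w(y, U) = -2 + U + y (w(y, U) = -2 + (U + y) = -2 + U + y)
u = 50625 (u = 225² = 50625)
u + w(c, g) = 50625 + (-2 + 1/546 + 15) = 50625 + 7099/546 = 27648349/546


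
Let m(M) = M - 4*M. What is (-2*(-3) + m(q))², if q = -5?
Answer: 441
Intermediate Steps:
m(M) = -3*M
(-2*(-3) + m(q))² = (-2*(-3) - 3*(-5))² = (6 + 15)² = 21² = 441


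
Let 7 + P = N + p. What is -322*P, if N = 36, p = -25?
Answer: -1288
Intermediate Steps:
P = 4 (P = -7 + (36 - 25) = -7 + 11 = 4)
-322*P = -322*4 = -1288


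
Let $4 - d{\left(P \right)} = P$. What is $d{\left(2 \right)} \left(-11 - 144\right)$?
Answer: $-310$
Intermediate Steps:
$d{\left(P \right)} = 4 - P$
$d{\left(2 \right)} \left(-11 - 144\right) = \left(4 - 2\right) \left(-11 - 144\right) = 2 \left(-155\right) = -310$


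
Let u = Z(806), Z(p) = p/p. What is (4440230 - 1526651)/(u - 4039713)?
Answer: -2913579/4039712 ≈ -0.72123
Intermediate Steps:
Z(p) = 1
u = 1
(4440230 - 1526651)/(u - 4039713) = (4440230 - 1526651)/(1 - 4039713) = 2913579/(-4039712) = 2913579*(-1/4039712) = -2913579/4039712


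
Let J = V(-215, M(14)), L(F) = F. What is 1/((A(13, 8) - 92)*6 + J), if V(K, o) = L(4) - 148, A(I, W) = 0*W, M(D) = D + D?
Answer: -1/696 ≈ -0.0014368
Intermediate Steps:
M(D) = 2*D
A(I, W) = 0
V(K, o) = -144 (V(K, o) = 4 - 148 = -144)
J = -144
1/((A(13, 8) - 92)*6 + J) = 1/((0 - 92)*6 - 144) = 1/(-92*6 - 144) = 1/(-552 - 144) = 1/(-696) = -1/696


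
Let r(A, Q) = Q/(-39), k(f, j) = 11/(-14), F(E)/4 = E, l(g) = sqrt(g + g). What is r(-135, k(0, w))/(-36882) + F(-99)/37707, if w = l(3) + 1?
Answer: -2658297763/253109142468 ≈ -0.010503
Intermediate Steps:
l(g) = sqrt(2)*sqrt(g) (l(g) = sqrt(2*g) = sqrt(2)*sqrt(g))
F(E) = 4*E
w = 1 + sqrt(6) (w = sqrt(2)*sqrt(3) + 1 = sqrt(6) + 1 = 1 + sqrt(6) ≈ 3.4495)
k(f, j) = -11/14 (k(f, j) = 11*(-1/14) = -11/14)
r(A, Q) = -Q/39 (r(A, Q) = Q*(-1/39) = -Q/39)
r(-135, k(0, w))/(-36882) + F(-99)/37707 = -1/39*(-11/14)/(-36882) + (4*(-99))/37707 = (11/546)*(-1/36882) - 396*1/37707 = -11/20137572 - 132/12569 = -2658297763/253109142468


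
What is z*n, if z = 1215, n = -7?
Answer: -8505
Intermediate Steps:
z*n = 1215*(-7) = -8505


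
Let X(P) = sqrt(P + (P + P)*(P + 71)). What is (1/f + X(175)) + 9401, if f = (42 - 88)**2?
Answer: 19892517/2116 + 5*sqrt(3451) ≈ 9694.7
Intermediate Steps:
X(P) = sqrt(P + 2*P*(71 + P)) (X(P) = sqrt(P + (2*P)*(71 + P)) = sqrt(P + 2*P*(71 + P)))
f = 2116 (f = (-46)**2 = 2116)
(1/f + X(175)) + 9401 = (1/2116 + sqrt(175*(143 + 2*175))) + 9401 = (1/2116 + sqrt(175*(143 + 350))) + 9401 = (1/2116 + sqrt(175*493)) + 9401 = (1/2116 + sqrt(86275)) + 9401 = (1/2116 + 5*sqrt(3451)) + 9401 = 19892517/2116 + 5*sqrt(3451)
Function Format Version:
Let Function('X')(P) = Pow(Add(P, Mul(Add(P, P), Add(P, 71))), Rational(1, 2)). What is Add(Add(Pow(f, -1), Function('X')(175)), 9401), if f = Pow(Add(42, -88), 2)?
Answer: Add(Rational(19892517, 2116), Mul(5, Pow(3451, Rational(1, 2)))) ≈ 9694.7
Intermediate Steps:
Function('X')(P) = Pow(Add(P, Mul(2, P, Add(71, P))), Rational(1, 2)) (Function('X')(P) = Pow(Add(P, Mul(Mul(2, P), Add(71, P))), Rational(1, 2)) = Pow(Add(P, Mul(2, P, Add(71, P))), Rational(1, 2)))
f = 2116 (f = Pow(-46, 2) = 2116)
Add(Add(Pow(f, -1), Function('X')(175)), 9401) = Add(Add(Pow(2116, -1), Pow(Mul(175, Add(143, Mul(2, 175))), Rational(1, 2))), 9401) = Add(Add(Rational(1, 2116), Pow(Mul(175, Add(143, 350)), Rational(1, 2))), 9401) = Add(Add(Rational(1, 2116), Pow(Mul(175, 493), Rational(1, 2))), 9401) = Add(Add(Rational(1, 2116), Pow(86275, Rational(1, 2))), 9401) = Add(Add(Rational(1, 2116), Mul(5, Pow(3451, Rational(1, 2)))), 9401) = Add(Rational(19892517, 2116), Mul(5, Pow(3451, Rational(1, 2))))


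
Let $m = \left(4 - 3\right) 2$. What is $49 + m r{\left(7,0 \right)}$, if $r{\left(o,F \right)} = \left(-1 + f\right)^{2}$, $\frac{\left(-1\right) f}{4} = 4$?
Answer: $627$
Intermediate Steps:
$f = -16$ ($f = \left(-4\right) 4 = -16$)
$r{\left(o,F \right)} = 289$ ($r{\left(o,F \right)} = \left(-1 - 16\right)^{2} = \left(-17\right)^{2} = 289$)
$m = 2$ ($m = 1 \cdot 2 = 2$)
$49 + m r{\left(7,0 \right)} = 49 + 2 \cdot 289 = 49 + 578 = 627$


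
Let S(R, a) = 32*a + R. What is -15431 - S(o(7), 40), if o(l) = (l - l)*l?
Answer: -16711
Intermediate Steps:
o(l) = 0 (o(l) = 0*l = 0)
S(R, a) = R + 32*a
-15431 - S(o(7), 40) = -15431 - (0 + 32*40) = -15431 - (0 + 1280) = -15431 - 1*1280 = -15431 - 1280 = -16711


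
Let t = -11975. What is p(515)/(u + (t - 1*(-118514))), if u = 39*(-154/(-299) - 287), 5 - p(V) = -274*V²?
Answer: 111429871/146228 ≈ 762.03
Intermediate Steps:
p(V) = 5 + 274*V² (p(V) = 5 - (-274)*V² = 5 + 274*V²)
u = -256977/23 (u = 39*(-154*(-1/299) - 287) = 39*(154/299 - 287) = 39*(-85659/299) = -256977/23 ≈ -11173.)
p(515)/(u + (t - 1*(-118514))) = (5 + 274*515²)/(-256977/23 + (-11975 - 1*(-118514))) = (5 + 274*265225)/(-256977/23 + (-11975 + 118514)) = (5 + 72671650)/(-256977/23 + 106539) = 72671655/(2193420/23) = 72671655*(23/2193420) = 111429871/146228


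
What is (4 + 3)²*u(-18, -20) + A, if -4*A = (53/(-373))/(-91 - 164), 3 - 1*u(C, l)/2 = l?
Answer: 857556787/380460 ≈ 2254.0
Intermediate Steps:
u(C, l) = 6 - 2*l
A = -53/380460 (A = -53/(-373)/(4*(-91 - 164)) = -53*(-1/373)/(4*(-255)) = -(-53)*(-1)/(1492*255) = -¼*53/95115 = -53/380460 ≈ -0.00013931)
(4 + 3)²*u(-18, -20) + A = (4 + 3)²*(6 - 2*(-20)) - 53/380460 = 7²*(6 + 40) - 53/380460 = 49*46 - 53/380460 = 2254 - 53/380460 = 857556787/380460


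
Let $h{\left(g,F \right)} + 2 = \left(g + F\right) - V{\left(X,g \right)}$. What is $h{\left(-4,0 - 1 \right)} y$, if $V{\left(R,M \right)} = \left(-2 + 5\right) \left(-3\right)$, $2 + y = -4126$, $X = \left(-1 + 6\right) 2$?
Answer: $-8256$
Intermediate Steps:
$X = 10$ ($X = 5 \cdot 2 = 10$)
$y = -4128$ ($y = -2 - 4126 = -4128$)
$V{\left(R,M \right)} = -9$ ($V{\left(R,M \right)} = 3 \left(-3\right) = -9$)
$h{\left(g,F \right)} = 7 + F + g$ ($h{\left(g,F \right)} = -2 - \left(-9 - F - g\right) = -2 + \left(\left(F + g\right) + 9\right) = -2 + \left(9 + F + g\right) = 7 + F + g$)
$h{\left(-4,0 - 1 \right)} y = \left(7 + \left(0 - 1\right) - 4\right) \left(-4128\right) = \left(7 - 1 - 4\right) \left(-4128\right) = 2 \left(-4128\right) = -8256$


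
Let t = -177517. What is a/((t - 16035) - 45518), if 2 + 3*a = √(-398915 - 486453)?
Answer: 1/358605 - I*√221342/358605 ≈ 2.7886e-6 - 0.0013119*I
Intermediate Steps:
a = -⅔ + 2*I*√221342/3 (a = -⅔ + √(-398915 - 486453)/3 = -⅔ + √(-885368)/3 = -⅔ + (2*I*√221342)/3 = -⅔ + 2*I*√221342/3 ≈ -0.66667 + 313.65*I)
a/((t - 16035) - 45518) = (-⅔ + 2*I*√221342/3)/((-177517 - 16035) - 45518) = (-⅔ + 2*I*√221342/3)/(-193552 - 45518) = (-⅔ + 2*I*√221342/3)/(-239070) = (-⅔ + 2*I*√221342/3)*(-1/239070) = 1/358605 - I*√221342/358605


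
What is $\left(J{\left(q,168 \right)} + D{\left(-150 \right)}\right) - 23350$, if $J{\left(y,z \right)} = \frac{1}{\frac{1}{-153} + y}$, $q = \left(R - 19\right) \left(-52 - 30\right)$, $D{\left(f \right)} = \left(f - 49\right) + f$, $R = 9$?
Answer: $- \frac{2973252688}{125459} \approx -23699.0$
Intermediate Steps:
$D{\left(f \right)} = -49 + 2 f$ ($D{\left(f \right)} = \left(-49 + f\right) + f = -49 + 2 f$)
$q = 820$ ($q = \left(9 - 19\right) \left(-52 - 30\right) = \left(-10\right) \left(-82\right) = 820$)
$J{\left(y,z \right)} = \frac{1}{- \frac{1}{153} + y}$
$\left(J{\left(q,168 \right)} + D{\left(-150 \right)}\right) - 23350 = \left(\frac{153}{-1 + 153 \cdot 820} + \left(-49 + 2 \left(-150\right)\right)\right) - 23350 = \left(\frac{153}{-1 + 125460} - 349\right) - 23350 = \left(\frac{153}{125459} - 349\right) - 23350 = - \frac{43785038}{125459} - 23350 = - \frac{2973252688}{125459}$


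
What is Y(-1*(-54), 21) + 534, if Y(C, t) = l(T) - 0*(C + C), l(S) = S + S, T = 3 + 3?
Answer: 546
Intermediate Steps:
T = 6
l(S) = 2*S
Y(C, t) = 12 (Y(C, t) = 2*6 - 0*(C + C) = 12 - 0*2*C = 12 - 1*0 = 12 + 0 = 12)
Y(-1*(-54), 21) + 534 = 12 + 534 = 546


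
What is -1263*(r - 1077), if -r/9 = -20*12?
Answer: -1367829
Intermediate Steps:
r = 2160 (r = -(-180)*12 = -9*(-240) = 2160)
-1263*(r - 1077) = -1263*(2160 - 1077) = -1263*1083 = -1367829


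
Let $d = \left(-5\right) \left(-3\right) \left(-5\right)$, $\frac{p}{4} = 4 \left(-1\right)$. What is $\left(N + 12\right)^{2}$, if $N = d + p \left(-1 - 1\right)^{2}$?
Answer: $16129$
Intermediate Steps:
$p = -16$ ($p = 4 \cdot 4 \left(-1\right) = 4 \left(-4\right) = -16$)
$d = -75$ ($d = 15 \left(-5\right) = -75$)
$N = -139$ ($N = -75 - 16 \left(-1 - 1\right)^{2} = -75 - 16 \left(-2\right)^{2} = -75 - 64 = -139$)
$\left(N + 12\right)^{2} = \left(-139 + 12\right)^{2} = \left(-127\right)^{2} = 16129$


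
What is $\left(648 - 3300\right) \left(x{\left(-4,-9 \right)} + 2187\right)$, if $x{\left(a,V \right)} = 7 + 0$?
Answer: $-5818488$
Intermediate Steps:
$x{\left(a,V \right)} = 7$
$\left(648 - 3300\right) \left(x{\left(-4,-9 \right)} + 2187\right) = \left(648 - 3300\right) \left(7 + 2187\right) = \left(-2652\right) 2194 = -5818488$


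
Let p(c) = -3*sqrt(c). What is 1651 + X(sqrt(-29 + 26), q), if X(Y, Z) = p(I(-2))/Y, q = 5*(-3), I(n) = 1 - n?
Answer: 1651 + 3*I ≈ 1651.0 + 3.0*I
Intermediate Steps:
q = -15
X(Y, Z) = -3*sqrt(3)/Y (X(Y, Z) = (-3*sqrt(1 - 1*(-2)))/Y = (-3*sqrt(1 + 2))/Y = (-3*sqrt(3))/Y = -3*sqrt(3)/Y)
1651 + X(sqrt(-29 + 26), q) = 1651 - 3*sqrt(3)/(sqrt(-29 + 26)) = 1651 - 3*sqrt(3)/(sqrt(-3)) = 1651 - 3*sqrt(3)/(I*sqrt(3)) = 1651 - 3*sqrt(3)*(-I*sqrt(3)/3) = 1651 + 3*I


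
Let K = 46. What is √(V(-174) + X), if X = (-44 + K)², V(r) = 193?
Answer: √197 ≈ 14.036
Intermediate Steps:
X = 4 (X = (-44 + 46)² = 2² = 4)
√(V(-174) + X) = √(193 + 4) = √197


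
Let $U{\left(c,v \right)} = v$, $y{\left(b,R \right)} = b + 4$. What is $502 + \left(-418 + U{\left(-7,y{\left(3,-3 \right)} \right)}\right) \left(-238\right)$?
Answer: $98320$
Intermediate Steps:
$y{\left(b,R \right)} = 4 + b$
$502 + \left(-418 + U{\left(-7,y{\left(3,-3 \right)} \right)}\right) \left(-238\right) = 502 + \left(-418 + \left(4 + 3\right)\right) \left(-238\right) = 502 + \left(-418 + 7\right) \left(-238\right) = 502 - -97818 = 502 + 97818 = 98320$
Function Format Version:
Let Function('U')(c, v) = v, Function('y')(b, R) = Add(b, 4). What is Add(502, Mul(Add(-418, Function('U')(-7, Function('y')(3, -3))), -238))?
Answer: 98320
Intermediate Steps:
Function('y')(b, R) = Add(4, b)
Add(502, Mul(Add(-418, Function('U')(-7, Function('y')(3, -3))), -238)) = Add(502, Mul(Add(-418, Add(4, 3)), -238)) = Add(502, Mul(Add(-418, 7), -238)) = Add(502, Mul(-411, -238)) = Add(502, 97818) = 98320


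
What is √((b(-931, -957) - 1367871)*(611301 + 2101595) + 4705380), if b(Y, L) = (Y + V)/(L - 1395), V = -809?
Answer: 2*I*√45458341887571/7 ≈ 1.9264e+6*I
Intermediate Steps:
b(Y, L) = (-809 + Y)/(-1395 + L) (b(Y, L) = (Y - 809)/(L - 1395) = (-809 + Y)/(-1395 + L))
√((b(-931, -957) - 1367871)*(611301 + 2101595) + 4705380) = √(((-809 - 931)/(-1395 - 957) - 1367871)*(611301 + 2101595) + 4705380) = √((-1740/(-2352) - 1367871)*2712896 + 4705380) = √((-1/2352*(-1740) - 1367871)*2712896 + 4705380) = √((145/196 - 1367871)*2712896 + 4705380) = √(-268102571/196*2712896 + 4705380) = √(-181833598113904/49 + 4705380) = √(-181833367550284/49) = 2*I*√45458341887571/7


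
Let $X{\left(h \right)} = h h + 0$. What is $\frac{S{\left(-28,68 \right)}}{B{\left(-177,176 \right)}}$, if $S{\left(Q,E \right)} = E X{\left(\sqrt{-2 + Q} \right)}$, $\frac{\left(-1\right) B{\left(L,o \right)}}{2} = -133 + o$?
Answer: $\frac{1020}{43} \approx 23.721$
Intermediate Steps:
$X{\left(h \right)} = h^{2}$ ($X{\left(h \right)} = h^{2} + 0 = h^{2}$)
$B{\left(L,o \right)} = 266 - 2 o$ ($B{\left(L,o \right)} = - 2 \left(-133 + o\right) = 266 - 2 o$)
$S{\left(Q,E \right)} = E \left(-2 + Q\right)$ ($S{\left(Q,E \right)} = E \left(\sqrt{-2 + Q}\right)^{2} = E \left(-2 + Q\right)$)
$\frac{S{\left(-28,68 \right)}}{B{\left(-177,176 \right)}} = \frac{68 \left(-2 - 28\right)}{266 - 352} = \frac{68 \left(-30\right)}{266 - 352} = - \frac{2040}{-86} = \left(-2040\right) \left(- \frac{1}{86}\right) = \frac{1020}{43}$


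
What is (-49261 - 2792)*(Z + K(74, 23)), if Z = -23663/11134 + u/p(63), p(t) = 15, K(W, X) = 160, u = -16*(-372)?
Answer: -1607331105273/55670 ≈ -2.8872e+7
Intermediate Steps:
u = 5952
Z = 21971541/55670 (Z = -23663/11134 + 5952/15 = -23663*1/11134 + 5952*(1/15) = -23663/11134 + 1984/5 = 21971541/55670 ≈ 394.67)
(-49261 - 2792)*(Z + K(74, 23)) = (-49261 - 2792)*(21971541/55670 + 160) = -52053*30878741/55670 = -1607331105273/55670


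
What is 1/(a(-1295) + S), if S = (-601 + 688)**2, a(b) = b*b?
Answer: 1/1684594 ≈ 5.9361e-7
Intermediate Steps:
a(b) = b**2
S = 7569 (S = 87**2 = 7569)
1/(a(-1295) + S) = 1/((-1295)**2 + 7569) = 1/(1677025 + 7569) = 1/1684594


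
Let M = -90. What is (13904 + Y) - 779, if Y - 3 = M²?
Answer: 21228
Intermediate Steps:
Y = 8103 (Y = 3 + (-90)² = 3 + 8100 = 8103)
(13904 + Y) - 779 = (13904 + 8103) - 779 = 22007 - 779 = 21228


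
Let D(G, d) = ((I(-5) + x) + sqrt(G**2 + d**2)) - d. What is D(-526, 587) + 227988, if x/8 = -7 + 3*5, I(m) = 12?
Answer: 227477 + sqrt(621245) ≈ 2.2827e+5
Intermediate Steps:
x = 64 (x = 8*(-7 + 3*5) = 8*(-7 + 15) = 8*8 = 64)
D(G, d) = 76 + sqrt(G**2 + d**2) - d (D(G, d) = ((12 + 64) + sqrt(G**2 + d**2)) - d = (76 + sqrt(G**2 + d**2)) - d = 76 + sqrt(G**2 + d**2) - d)
D(-526, 587) + 227988 = (76 + sqrt((-526)**2 + 587**2) - 1*587) + 227988 = (76 + sqrt(276676 + 344569) - 587) + 227988 = (76 + sqrt(621245) - 587) + 227988 = (-511 + sqrt(621245)) + 227988 = 227477 + sqrt(621245)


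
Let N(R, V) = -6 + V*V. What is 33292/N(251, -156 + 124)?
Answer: 16646/509 ≈ 32.703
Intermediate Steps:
N(R, V) = -6 + V²
33292/N(251, -156 + 124) = 33292/(-6 + (-156 + 124)²) = 33292/(-6 + (-32)²) = 33292/(-6 + 1024) = 33292/1018 = 33292*(1/1018) = 16646/509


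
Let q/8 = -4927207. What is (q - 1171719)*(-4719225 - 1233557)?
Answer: 241619700891250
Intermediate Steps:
q = -39417656 (q = 8*(-4927207) = -39417656)
(q - 1171719)*(-4719225 - 1233557) = (-39417656 - 1171719)*(-4719225 - 1233557) = -40589375*(-5952782) = 241619700891250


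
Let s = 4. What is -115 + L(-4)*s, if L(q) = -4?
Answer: -131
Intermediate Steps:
-115 + L(-4)*s = -115 - 4*4 = -115 - 16 = -131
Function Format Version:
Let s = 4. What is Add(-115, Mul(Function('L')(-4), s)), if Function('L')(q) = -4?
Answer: -131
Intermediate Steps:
Add(-115, Mul(Function('L')(-4), s)) = Add(-115, Mul(-4, 4)) = Add(-115, -16) = -131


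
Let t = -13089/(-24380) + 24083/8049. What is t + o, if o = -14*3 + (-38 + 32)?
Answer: -8726764859/196234620 ≈ -44.471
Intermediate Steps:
o = -48 (o = -42 - 6 = -48)
t = 692496901/196234620 (t = -13089*(-1/24380) + 24083*(1/8049) = 13089/24380 + 24083/8049 = 692496901/196234620 ≈ 3.5289)
t + o = 692496901/196234620 - 48 = -8726764859/196234620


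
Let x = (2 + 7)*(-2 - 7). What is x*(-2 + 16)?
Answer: -1134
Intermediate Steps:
x = -81 (x = 9*(-9) = -81)
x*(-2 + 16) = -81*(-2 + 16) = -81*14 = -1134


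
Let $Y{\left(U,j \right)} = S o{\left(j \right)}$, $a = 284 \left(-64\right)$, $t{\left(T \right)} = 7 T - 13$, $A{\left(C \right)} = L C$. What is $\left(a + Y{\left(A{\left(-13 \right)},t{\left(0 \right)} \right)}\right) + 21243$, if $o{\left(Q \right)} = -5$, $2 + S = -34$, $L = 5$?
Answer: $3247$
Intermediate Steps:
$S = -36$ ($S = -2 - 34 = -36$)
$A{\left(C \right)} = 5 C$
$t{\left(T \right)} = -13 + 7 T$
$a = -18176$
$Y{\left(U,j \right)} = 180$ ($Y{\left(U,j \right)} = \left(-36\right) \left(-5\right) = 180$)
$\left(a + Y{\left(A{\left(-13 \right)},t{\left(0 \right)} \right)}\right) + 21243 = \left(-18176 + 180\right) + 21243 = -17996 + 21243 = 3247$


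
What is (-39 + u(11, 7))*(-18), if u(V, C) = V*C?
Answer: -684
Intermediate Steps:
u(V, C) = C*V
(-39 + u(11, 7))*(-18) = (-39 + 7*11)*(-18) = (-39 + 77)*(-18) = 38*(-18) = -684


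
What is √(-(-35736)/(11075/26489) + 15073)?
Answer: √493300159897/2215 ≈ 317.09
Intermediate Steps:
√(-(-35736)/(11075/26489) + 15073) = √(-(-35736)/(11075*(1/26489)) + 15073) = √(-(-35736)/11075/26489 + 15073) = √(-(-35736)*26489/11075 + 15073) = √(-1*(-946610904/11075) + 15073) = √(946610904/11075 + 15073) = √(1113544379/11075) = √493300159897/2215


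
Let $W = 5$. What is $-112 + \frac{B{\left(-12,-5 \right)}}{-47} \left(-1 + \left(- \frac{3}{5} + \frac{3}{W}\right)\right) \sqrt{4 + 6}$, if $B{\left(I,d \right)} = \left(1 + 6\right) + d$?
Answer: $-112 + \frac{2 \sqrt{10}}{47} \approx -111.87$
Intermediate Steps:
$B{\left(I,d \right)} = 7 + d$
$-112 + \frac{B{\left(-12,-5 \right)}}{-47} \left(-1 + \left(- \frac{3}{5} + \frac{3}{W}\right)\right) \sqrt{4 + 6} = -112 + \frac{7 - 5}{-47} \left(-1 + \left(- \frac{3}{5} + \frac{3}{5}\right)\right) \sqrt{4 + 6} = -112 + 2 \left(- \frac{1}{47}\right) \left(-1 + \left(\left(-3\right) \frac{1}{5} + 3 \cdot \frac{1}{5}\right)\right) \sqrt{10} = -112 - \frac{2 \left(-1 + \left(- \frac{3}{5} + \frac{3}{5}\right)\right) \sqrt{10}}{47} = -112 - \frac{2 \left(-1 + 0\right) \sqrt{10}}{47} = -112 - \frac{2 \left(- \sqrt{10}\right)}{47} = -112 + \frac{2 \sqrt{10}}{47}$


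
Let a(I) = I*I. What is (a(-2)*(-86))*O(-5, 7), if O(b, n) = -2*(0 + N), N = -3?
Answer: -2064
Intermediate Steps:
a(I) = I²
O(b, n) = 6 (O(b, n) = -2*(0 - 3) = -2*(-3) = 6)
(a(-2)*(-86))*O(-5, 7) = ((-2)²*(-86))*6 = (4*(-86))*6 = -344*6 = -2064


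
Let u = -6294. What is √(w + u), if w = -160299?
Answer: I*√166593 ≈ 408.16*I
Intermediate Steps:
√(w + u) = √(-160299 - 6294) = √(-166593) = I*√166593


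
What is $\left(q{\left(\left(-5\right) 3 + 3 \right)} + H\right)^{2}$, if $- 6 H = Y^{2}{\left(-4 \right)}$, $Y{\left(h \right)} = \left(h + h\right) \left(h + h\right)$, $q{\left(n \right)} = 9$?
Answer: $\frac{4084441}{9} \approx 4.5383 \cdot 10^{5}$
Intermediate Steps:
$Y{\left(h \right)} = 4 h^{2}$ ($Y{\left(h \right)} = 2 h 2 h = 4 h^{2}$)
$H = - \frac{2048}{3}$ ($H = - \frac{\left(4 \left(-4\right)^{2}\right)^{2}}{6} = - \frac{\left(4 \cdot 16\right)^{2}}{6} = - \frac{64^{2}}{6} = \left(- \frac{1}{6}\right) 4096 = - \frac{2048}{3} \approx -682.67$)
$\left(q{\left(\left(-5\right) 3 + 3 \right)} + H\right)^{2} = \left(9 - \frac{2048}{3}\right)^{2} = \left(- \frac{2021}{3}\right)^{2} = \frac{4084441}{9}$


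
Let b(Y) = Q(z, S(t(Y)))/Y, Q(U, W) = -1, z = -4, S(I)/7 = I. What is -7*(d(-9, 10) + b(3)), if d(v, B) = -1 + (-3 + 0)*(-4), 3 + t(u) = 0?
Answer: -224/3 ≈ -74.667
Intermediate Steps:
t(u) = -3 (t(u) = -3 + 0 = -3)
S(I) = 7*I
d(v, B) = 11 (d(v, B) = -1 - 3*(-4) = -1 + 12 = 11)
b(Y) = -1/Y
-7*(d(-9, 10) + b(3)) = -7*(11 - 1/3) = -7*(11 - 1*⅓) = -7*(11 - ⅓) = -7*32/3 = -224/3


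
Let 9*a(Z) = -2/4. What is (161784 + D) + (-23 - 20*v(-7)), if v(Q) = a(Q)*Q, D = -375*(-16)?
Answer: 1509779/9 ≈ 1.6775e+5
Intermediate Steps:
a(Z) = -1/18 (a(Z) = (-2/4)/9 = (-2*¼)/9 = (⅑)*(-½) = -1/18)
D = 6000
v(Q) = -Q/18
(161784 + D) + (-23 - 20*v(-7)) = (161784 + 6000) + (-23 - (-10)*(-7)/9) = 167784 + (-23 - 20*7/18) = 167784 + (-23 - 70/9) = 167784 - 277/9 = 1509779/9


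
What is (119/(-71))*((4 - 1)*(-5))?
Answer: 1785/71 ≈ 25.141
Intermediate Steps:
(119/(-71))*((4 - 1)*(-5)) = (119*(-1/71))*(3*(-5)) = -119/71*(-15) = 1785/71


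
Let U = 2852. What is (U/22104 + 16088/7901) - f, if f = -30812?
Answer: 1345374987613/43660926 ≈ 30814.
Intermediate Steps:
(U/22104 + 16088/7901) - f = (2852/22104 + 16088/7901) - 1*(-30812) = (2852*(1/22104) + 16088*(1/7901)) + 30812 = (713/5526 + 16088/7901) + 30812 = 94535701/43660926 + 30812 = 1345374987613/43660926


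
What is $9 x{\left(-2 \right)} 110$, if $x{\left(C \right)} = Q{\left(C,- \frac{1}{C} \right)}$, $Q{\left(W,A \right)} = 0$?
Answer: $0$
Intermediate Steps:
$x{\left(C \right)} = 0$
$9 x{\left(-2 \right)} 110 = 9 \cdot 0 \cdot 110 = 0 \cdot 110 = 0$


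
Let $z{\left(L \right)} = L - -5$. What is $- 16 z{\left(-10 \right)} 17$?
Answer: $1360$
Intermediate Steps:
$z{\left(L \right)} = 5 + L$ ($z{\left(L \right)} = L + 5 = 5 + L$)
$- 16 z{\left(-10 \right)} 17 = - 16 \left(5 - 10\right) 17 = \left(-16\right) \left(-5\right) 17 = 80 \cdot 17 = 1360$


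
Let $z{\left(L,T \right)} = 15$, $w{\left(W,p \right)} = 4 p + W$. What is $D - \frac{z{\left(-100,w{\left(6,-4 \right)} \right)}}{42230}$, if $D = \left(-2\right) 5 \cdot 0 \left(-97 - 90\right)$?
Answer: $- \frac{3}{8446} \approx -0.0003552$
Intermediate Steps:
$w{\left(W,p \right)} = W + 4 p$
$D = 0$ ($D = \left(-10\right) 0 \left(-187\right) = 0 \left(-187\right) = 0$)
$D - \frac{z{\left(-100,w{\left(6,-4 \right)} \right)}}{42230} = 0 - \frac{15}{42230} = 0 - 15 \cdot \frac{1}{42230} = 0 - \frac{3}{8446} = - \frac{3}{8446}$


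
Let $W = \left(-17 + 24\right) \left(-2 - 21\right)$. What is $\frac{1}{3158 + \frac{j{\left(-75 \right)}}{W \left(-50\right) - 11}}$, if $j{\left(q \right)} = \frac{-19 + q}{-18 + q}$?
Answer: $\frac{747627}{2361006160} \approx 0.00031666$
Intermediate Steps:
$W = -161$ ($W = 7 \left(-23\right) = -161$)
$j{\left(q \right)} = \frac{-19 + q}{-18 + q}$
$\frac{1}{3158 + \frac{j{\left(-75 \right)}}{W \left(-50\right) - 11}} = \frac{1}{3158 + \frac{\frac{1}{-18 - 75} \left(-19 - 75\right)}{\left(-161\right) \left(-50\right) - 11}} = \frac{1}{3158 + \frac{\frac{1}{-93} \left(-94\right)}{8050 - 11}} = \frac{1}{3158 + \frac{\left(- \frac{1}{93}\right) \left(-94\right)}{8039}} = \frac{1}{3158 + \frac{94}{93} \cdot \frac{1}{8039}} = \frac{1}{3158 + \frac{94}{747627}} = \frac{1}{\frac{2361006160}{747627}} = \frac{747627}{2361006160}$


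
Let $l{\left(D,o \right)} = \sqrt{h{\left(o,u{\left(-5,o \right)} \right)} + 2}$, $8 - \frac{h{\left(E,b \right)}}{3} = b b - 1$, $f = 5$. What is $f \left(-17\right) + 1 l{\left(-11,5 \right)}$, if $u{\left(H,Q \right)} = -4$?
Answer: $-85 + i \sqrt{19} \approx -85.0 + 4.3589 i$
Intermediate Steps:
$h{\left(E,b \right)} = 27 - 3 b^{2}$ ($h{\left(E,b \right)} = 24 - 3 \left(b b - 1\right) = 24 - 3 \left(b^{2} - 1\right) = 24 - 3 \left(-1 + b^{2}\right) = 24 - \left(-3 + 3 b^{2}\right) = 27 - 3 b^{2}$)
$l{\left(D,o \right)} = i \sqrt{19}$ ($l{\left(D,o \right)} = \sqrt{\left(27 - 3 \left(-4\right)^{2}\right) + 2} = \sqrt{\left(27 - 48\right) + 2} = \sqrt{-21 + 2} = \sqrt{-19} = i \sqrt{19}$)
$f \left(-17\right) + 1 l{\left(-11,5 \right)} = 5 \left(-17\right) + 1 i \sqrt{19} = -85 + i \sqrt{19}$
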